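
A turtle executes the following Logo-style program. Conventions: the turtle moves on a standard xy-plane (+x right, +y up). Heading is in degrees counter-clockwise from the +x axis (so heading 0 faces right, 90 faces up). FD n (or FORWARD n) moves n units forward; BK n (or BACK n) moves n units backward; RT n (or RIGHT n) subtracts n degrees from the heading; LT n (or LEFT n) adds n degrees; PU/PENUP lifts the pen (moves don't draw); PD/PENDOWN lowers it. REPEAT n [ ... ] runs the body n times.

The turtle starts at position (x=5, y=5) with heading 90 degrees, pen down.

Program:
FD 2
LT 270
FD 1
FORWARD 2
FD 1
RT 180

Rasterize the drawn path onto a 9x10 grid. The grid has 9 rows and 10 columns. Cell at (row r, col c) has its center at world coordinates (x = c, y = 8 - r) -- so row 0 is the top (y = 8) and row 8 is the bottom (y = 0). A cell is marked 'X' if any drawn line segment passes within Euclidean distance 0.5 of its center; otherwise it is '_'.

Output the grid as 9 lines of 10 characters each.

Segment 0: (5,5) -> (5,7)
Segment 1: (5,7) -> (6,7)
Segment 2: (6,7) -> (8,7)
Segment 3: (8,7) -> (9,7)

Answer: __________
_____XXXXX
_____X____
_____X____
__________
__________
__________
__________
__________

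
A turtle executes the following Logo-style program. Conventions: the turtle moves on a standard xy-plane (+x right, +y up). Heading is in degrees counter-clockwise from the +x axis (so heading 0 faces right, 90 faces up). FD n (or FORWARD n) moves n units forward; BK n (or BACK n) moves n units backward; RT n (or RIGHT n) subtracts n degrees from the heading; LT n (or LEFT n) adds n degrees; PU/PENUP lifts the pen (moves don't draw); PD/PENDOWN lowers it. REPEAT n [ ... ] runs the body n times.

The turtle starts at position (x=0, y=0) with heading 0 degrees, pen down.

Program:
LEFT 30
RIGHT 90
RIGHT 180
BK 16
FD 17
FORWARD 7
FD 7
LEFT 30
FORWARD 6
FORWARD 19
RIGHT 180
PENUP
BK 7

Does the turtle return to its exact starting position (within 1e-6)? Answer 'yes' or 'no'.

Answer: no

Derivation:
Executing turtle program step by step:
Start: pos=(0,0), heading=0, pen down
LT 30: heading 0 -> 30
RT 90: heading 30 -> 300
RT 180: heading 300 -> 120
BK 16: (0,0) -> (8,-13.856) [heading=120, draw]
FD 17: (8,-13.856) -> (-0.5,0.866) [heading=120, draw]
FD 7: (-0.5,0.866) -> (-4,6.928) [heading=120, draw]
FD 7: (-4,6.928) -> (-7.5,12.99) [heading=120, draw]
LT 30: heading 120 -> 150
FD 6: (-7.5,12.99) -> (-12.696,15.99) [heading=150, draw]
FD 19: (-12.696,15.99) -> (-29.151,25.49) [heading=150, draw]
RT 180: heading 150 -> 330
PU: pen up
BK 7: (-29.151,25.49) -> (-35.213,28.99) [heading=330, move]
Final: pos=(-35.213,28.99), heading=330, 6 segment(s) drawn

Start position: (0, 0)
Final position: (-35.213, 28.99)
Distance = 45.611; >= 1e-6 -> NOT closed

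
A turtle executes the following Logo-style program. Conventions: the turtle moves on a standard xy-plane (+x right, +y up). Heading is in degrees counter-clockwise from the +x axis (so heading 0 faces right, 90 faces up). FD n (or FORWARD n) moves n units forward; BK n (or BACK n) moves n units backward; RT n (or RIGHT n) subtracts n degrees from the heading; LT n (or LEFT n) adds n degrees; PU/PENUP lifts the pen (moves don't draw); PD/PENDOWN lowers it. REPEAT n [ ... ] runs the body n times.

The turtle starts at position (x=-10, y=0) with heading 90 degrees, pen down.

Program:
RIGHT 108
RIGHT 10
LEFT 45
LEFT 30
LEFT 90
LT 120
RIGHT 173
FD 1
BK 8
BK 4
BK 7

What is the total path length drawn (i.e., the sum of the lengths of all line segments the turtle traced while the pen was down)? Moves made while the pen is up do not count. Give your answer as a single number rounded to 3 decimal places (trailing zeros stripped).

Answer: 20

Derivation:
Executing turtle program step by step:
Start: pos=(-10,0), heading=90, pen down
RT 108: heading 90 -> 342
RT 10: heading 342 -> 332
LT 45: heading 332 -> 17
LT 30: heading 17 -> 47
LT 90: heading 47 -> 137
LT 120: heading 137 -> 257
RT 173: heading 257 -> 84
FD 1: (-10,0) -> (-9.895,0.995) [heading=84, draw]
BK 8: (-9.895,0.995) -> (-10.732,-6.962) [heading=84, draw]
BK 4: (-10.732,-6.962) -> (-11.15,-10.94) [heading=84, draw]
BK 7: (-11.15,-10.94) -> (-11.882,-17.901) [heading=84, draw]
Final: pos=(-11.882,-17.901), heading=84, 4 segment(s) drawn

Segment lengths:
  seg 1: (-10,0) -> (-9.895,0.995), length = 1
  seg 2: (-9.895,0.995) -> (-10.732,-6.962), length = 8
  seg 3: (-10.732,-6.962) -> (-11.15,-10.94), length = 4
  seg 4: (-11.15,-10.94) -> (-11.882,-17.901), length = 7
Total = 20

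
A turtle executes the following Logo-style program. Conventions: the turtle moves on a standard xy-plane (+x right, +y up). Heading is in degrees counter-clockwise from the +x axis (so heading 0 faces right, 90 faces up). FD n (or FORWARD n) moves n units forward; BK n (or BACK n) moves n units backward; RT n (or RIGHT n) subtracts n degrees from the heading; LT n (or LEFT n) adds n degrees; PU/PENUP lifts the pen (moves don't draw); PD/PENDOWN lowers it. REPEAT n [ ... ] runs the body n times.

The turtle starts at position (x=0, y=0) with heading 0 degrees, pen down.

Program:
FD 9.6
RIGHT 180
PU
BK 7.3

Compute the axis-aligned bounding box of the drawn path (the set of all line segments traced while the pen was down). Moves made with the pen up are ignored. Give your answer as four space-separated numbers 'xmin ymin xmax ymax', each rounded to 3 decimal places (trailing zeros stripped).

Answer: 0 0 9.6 0

Derivation:
Executing turtle program step by step:
Start: pos=(0,0), heading=0, pen down
FD 9.6: (0,0) -> (9.6,0) [heading=0, draw]
RT 180: heading 0 -> 180
PU: pen up
BK 7.3: (9.6,0) -> (16.9,0) [heading=180, move]
Final: pos=(16.9,0), heading=180, 1 segment(s) drawn

Segment endpoints: x in {0, 9.6}, y in {0}
xmin=0, ymin=0, xmax=9.6, ymax=0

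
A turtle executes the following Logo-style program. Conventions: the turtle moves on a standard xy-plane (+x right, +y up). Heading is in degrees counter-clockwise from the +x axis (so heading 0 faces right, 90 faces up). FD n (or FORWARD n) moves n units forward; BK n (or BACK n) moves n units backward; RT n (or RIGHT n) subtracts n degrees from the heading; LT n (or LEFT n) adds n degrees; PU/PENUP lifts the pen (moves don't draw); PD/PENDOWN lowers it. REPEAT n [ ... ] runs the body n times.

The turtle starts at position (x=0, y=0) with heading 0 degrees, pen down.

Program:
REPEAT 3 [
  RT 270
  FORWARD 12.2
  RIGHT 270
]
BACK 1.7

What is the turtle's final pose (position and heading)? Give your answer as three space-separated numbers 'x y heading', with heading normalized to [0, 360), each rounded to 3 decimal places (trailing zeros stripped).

Executing turtle program step by step:
Start: pos=(0,0), heading=0, pen down
REPEAT 3 [
  -- iteration 1/3 --
  RT 270: heading 0 -> 90
  FD 12.2: (0,0) -> (0,12.2) [heading=90, draw]
  RT 270: heading 90 -> 180
  -- iteration 2/3 --
  RT 270: heading 180 -> 270
  FD 12.2: (0,12.2) -> (0,0) [heading=270, draw]
  RT 270: heading 270 -> 0
  -- iteration 3/3 --
  RT 270: heading 0 -> 90
  FD 12.2: (0,0) -> (0,12.2) [heading=90, draw]
  RT 270: heading 90 -> 180
]
BK 1.7: (0,12.2) -> (1.7,12.2) [heading=180, draw]
Final: pos=(1.7,12.2), heading=180, 4 segment(s) drawn

Answer: 1.7 12.2 180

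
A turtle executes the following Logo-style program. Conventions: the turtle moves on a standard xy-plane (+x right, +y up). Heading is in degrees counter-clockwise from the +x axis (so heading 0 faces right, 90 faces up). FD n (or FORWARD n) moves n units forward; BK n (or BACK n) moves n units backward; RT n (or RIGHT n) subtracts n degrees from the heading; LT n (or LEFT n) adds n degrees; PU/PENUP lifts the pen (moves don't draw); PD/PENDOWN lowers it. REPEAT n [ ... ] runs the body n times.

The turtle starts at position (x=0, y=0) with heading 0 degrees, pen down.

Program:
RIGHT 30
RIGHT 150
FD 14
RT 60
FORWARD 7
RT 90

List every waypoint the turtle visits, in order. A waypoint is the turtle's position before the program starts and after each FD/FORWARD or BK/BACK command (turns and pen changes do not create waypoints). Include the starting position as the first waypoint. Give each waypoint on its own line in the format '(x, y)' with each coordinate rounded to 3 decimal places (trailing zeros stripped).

Executing turtle program step by step:
Start: pos=(0,0), heading=0, pen down
RT 30: heading 0 -> 330
RT 150: heading 330 -> 180
FD 14: (0,0) -> (-14,0) [heading=180, draw]
RT 60: heading 180 -> 120
FD 7: (-14,0) -> (-17.5,6.062) [heading=120, draw]
RT 90: heading 120 -> 30
Final: pos=(-17.5,6.062), heading=30, 2 segment(s) drawn
Waypoints (3 total):
(0, 0)
(-14, 0)
(-17.5, 6.062)

Answer: (0, 0)
(-14, 0)
(-17.5, 6.062)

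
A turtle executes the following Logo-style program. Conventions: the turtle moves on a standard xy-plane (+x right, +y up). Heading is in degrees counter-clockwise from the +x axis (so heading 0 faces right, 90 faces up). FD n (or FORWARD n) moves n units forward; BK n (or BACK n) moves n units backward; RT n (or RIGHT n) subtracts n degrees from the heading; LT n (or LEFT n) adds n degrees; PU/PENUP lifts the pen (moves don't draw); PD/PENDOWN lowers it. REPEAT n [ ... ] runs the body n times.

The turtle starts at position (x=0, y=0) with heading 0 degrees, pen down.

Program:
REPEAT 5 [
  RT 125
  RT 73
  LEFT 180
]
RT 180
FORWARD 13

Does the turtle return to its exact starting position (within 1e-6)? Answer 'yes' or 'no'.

Executing turtle program step by step:
Start: pos=(0,0), heading=0, pen down
REPEAT 5 [
  -- iteration 1/5 --
  RT 125: heading 0 -> 235
  RT 73: heading 235 -> 162
  LT 180: heading 162 -> 342
  -- iteration 2/5 --
  RT 125: heading 342 -> 217
  RT 73: heading 217 -> 144
  LT 180: heading 144 -> 324
  -- iteration 3/5 --
  RT 125: heading 324 -> 199
  RT 73: heading 199 -> 126
  LT 180: heading 126 -> 306
  -- iteration 4/5 --
  RT 125: heading 306 -> 181
  RT 73: heading 181 -> 108
  LT 180: heading 108 -> 288
  -- iteration 5/5 --
  RT 125: heading 288 -> 163
  RT 73: heading 163 -> 90
  LT 180: heading 90 -> 270
]
RT 180: heading 270 -> 90
FD 13: (0,0) -> (0,13) [heading=90, draw]
Final: pos=(0,13), heading=90, 1 segment(s) drawn

Start position: (0, 0)
Final position: (0, 13)
Distance = 13; >= 1e-6 -> NOT closed

Answer: no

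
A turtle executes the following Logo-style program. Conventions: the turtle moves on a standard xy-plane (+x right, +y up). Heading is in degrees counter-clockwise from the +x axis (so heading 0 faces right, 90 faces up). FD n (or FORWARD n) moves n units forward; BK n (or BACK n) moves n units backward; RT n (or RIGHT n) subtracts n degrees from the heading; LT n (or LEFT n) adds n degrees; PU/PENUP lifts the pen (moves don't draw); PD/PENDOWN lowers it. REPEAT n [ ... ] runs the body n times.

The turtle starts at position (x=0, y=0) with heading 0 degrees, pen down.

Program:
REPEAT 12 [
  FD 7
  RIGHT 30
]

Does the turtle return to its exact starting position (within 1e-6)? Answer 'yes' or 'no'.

Executing turtle program step by step:
Start: pos=(0,0), heading=0, pen down
REPEAT 12 [
  -- iteration 1/12 --
  FD 7: (0,0) -> (7,0) [heading=0, draw]
  RT 30: heading 0 -> 330
  -- iteration 2/12 --
  FD 7: (7,0) -> (13.062,-3.5) [heading=330, draw]
  RT 30: heading 330 -> 300
  -- iteration 3/12 --
  FD 7: (13.062,-3.5) -> (16.562,-9.562) [heading=300, draw]
  RT 30: heading 300 -> 270
  -- iteration 4/12 --
  FD 7: (16.562,-9.562) -> (16.562,-16.562) [heading=270, draw]
  RT 30: heading 270 -> 240
  -- iteration 5/12 --
  FD 7: (16.562,-16.562) -> (13.062,-22.624) [heading=240, draw]
  RT 30: heading 240 -> 210
  -- iteration 6/12 --
  FD 7: (13.062,-22.624) -> (7,-26.124) [heading=210, draw]
  RT 30: heading 210 -> 180
  -- iteration 7/12 --
  FD 7: (7,-26.124) -> (0,-26.124) [heading=180, draw]
  RT 30: heading 180 -> 150
  -- iteration 8/12 --
  FD 7: (0,-26.124) -> (-6.062,-22.624) [heading=150, draw]
  RT 30: heading 150 -> 120
  -- iteration 9/12 --
  FD 7: (-6.062,-22.624) -> (-9.562,-16.562) [heading=120, draw]
  RT 30: heading 120 -> 90
  -- iteration 10/12 --
  FD 7: (-9.562,-16.562) -> (-9.562,-9.562) [heading=90, draw]
  RT 30: heading 90 -> 60
  -- iteration 11/12 --
  FD 7: (-9.562,-9.562) -> (-6.062,-3.5) [heading=60, draw]
  RT 30: heading 60 -> 30
  -- iteration 12/12 --
  FD 7: (-6.062,-3.5) -> (0,0) [heading=30, draw]
  RT 30: heading 30 -> 0
]
Final: pos=(0,0), heading=0, 12 segment(s) drawn

Start position: (0, 0)
Final position: (0, 0)
Distance = 0; < 1e-6 -> CLOSED

Answer: yes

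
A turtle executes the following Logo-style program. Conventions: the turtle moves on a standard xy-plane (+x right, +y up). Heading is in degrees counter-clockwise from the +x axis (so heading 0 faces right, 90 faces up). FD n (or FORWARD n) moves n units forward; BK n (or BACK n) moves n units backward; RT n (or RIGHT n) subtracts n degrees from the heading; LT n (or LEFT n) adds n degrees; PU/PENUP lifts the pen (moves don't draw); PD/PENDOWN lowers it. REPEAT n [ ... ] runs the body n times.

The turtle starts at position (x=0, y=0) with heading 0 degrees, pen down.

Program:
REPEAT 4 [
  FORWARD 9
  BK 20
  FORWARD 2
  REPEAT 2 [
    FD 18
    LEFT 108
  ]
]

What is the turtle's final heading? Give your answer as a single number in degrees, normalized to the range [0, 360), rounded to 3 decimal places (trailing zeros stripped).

Answer: 144

Derivation:
Executing turtle program step by step:
Start: pos=(0,0), heading=0, pen down
REPEAT 4 [
  -- iteration 1/4 --
  FD 9: (0,0) -> (9,0) [heading=0, draw]
  BK 20: (9,0) -> (-11,0) [heading=0, draw]
  FD 2: (-11,0) -> (-9,0) [heading=0, draw]
  REPEAT 2 [
    -- iteration 1/2 --
    FD 18: (-9,0) -> (9,0) [heading=0, draw]
    LT 108: heading 0 -> 108
    -- iteration 2/2 --
    FD 18: (9,0) -> (3.438,17.119) [heading=108, draw]
    LT 108: heading 108 -> 216
  ]
  -- iteration 2/4 --
  FD 9: (3.438,17.119) -> (-3.843,11.829) [heading=216, draw]
  BK 20: (-3.843,11.829) -> (12.337,23.585) [heading=216, draw]
  FD 2: (12.337,23.585) -> (10.719,22.409) [heading=216, draw]
  REPEAT 2 [
    -- iteration 1/2 --
    FD 18: (10.719,22.409) -> (-3.843,11.829) [heading=216, draw]
    LT 108: heading 216 -> 324
    -- iteration 2/2 --
    FD 18: (-3.843,11.829) -> (10.719,1.249) [heading=324, draw]
    LT 108: heading 324 -> 72
  ]
  -- iteration 3/4 --
  FD 9: (10.719,1.249) -> (13.5,9.808) [heading=72, draw]
  BK 20: (13.5,9.808) -> (7.32,-9.213) [heading=72, draw]
  FD 2: (7.32,-9.213) -> (7.938,-7.311) [heading=72, draw]
  REPEAT 2 [
    -- iteration 1/2 --
    FD 18: (7.938,-7.311) -> (13.5,9.808) [heading=72, draw]
    LT 108: heading 72 -> 180
    -- iteration 2/2 --
    FD 18: (13.5,9.808) -> (-4.5,9.808) [heading=180, draw]
    LT 108: heading 180 -> 288
  ]
  -- iteration 4/4 --
  FD 9: (-4.5,9.808) -> (-1.719,1.249) [heading=288, draw]
  BK 20: (-1.719,1.249) -> (-7.899,20.27) [heading=288, draw]
  FD 2: (-7.899,20.27) -> (-7.281,18.368) [heading=288, draw]
  REPEAT 2 [
    -- iteration 1/2 --
    FD 18: (-7.281,18.368) -> (-1.719,1.249) [heading=288, draw]
    LT 108: heading 288 -> 36
    -- iteration 2/2 --
    FD 18: (-1.719,1.249) -> (12.843,11.829) [heading=36, draw]
    LT 108: heading 36 -> 144
  ]
]
Final: pos=(12.843,11.829), heading=144, 20 segment(s) drawn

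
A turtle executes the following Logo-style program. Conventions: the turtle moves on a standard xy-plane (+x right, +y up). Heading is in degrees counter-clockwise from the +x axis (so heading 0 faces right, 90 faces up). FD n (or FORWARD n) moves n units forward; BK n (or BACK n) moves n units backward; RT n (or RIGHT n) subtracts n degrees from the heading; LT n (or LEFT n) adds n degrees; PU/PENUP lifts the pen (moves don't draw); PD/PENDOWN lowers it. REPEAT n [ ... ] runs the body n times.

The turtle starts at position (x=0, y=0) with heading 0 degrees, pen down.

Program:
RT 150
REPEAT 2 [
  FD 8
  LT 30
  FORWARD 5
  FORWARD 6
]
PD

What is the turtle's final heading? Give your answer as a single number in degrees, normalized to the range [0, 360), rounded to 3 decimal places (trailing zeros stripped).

Executing turtle program step by step:
Start: pos=(0,0), heading=0, pen down
RT 150: heading 0 -> 210
REPEAT 2 [
  -- iteration 1/2 --
  FD 8: (0,0) -> (-6.928,-4) [heading=210, draw]
  LT 30: heading 210 -> 240
  FD 5: (-6.928,-4) -> (-9.428,-8.33) [heading=240, draw]
  FD 6: (-9.428,-8.33) -> (-12.428,-13.526) [heading=240, draw]
  -- iteration 2/2 --
  FD 8: (-12.428,-13.526) -> (-16.428,-20.454) [heading=240, draw]
  LT 30: heading 240 -> 270
  FD 5: (-16.428,-20.454) -> (-16.428,-25.454) [heading=270, draw]
  FD 6: (-16.428,-25.454) -> (-16.428,-31.454) [heading=270, draw]
]
PD: pen down
Final: pos=(-16.428,-31.454), heading=270, 6 segment(s) drawn

Answer: 270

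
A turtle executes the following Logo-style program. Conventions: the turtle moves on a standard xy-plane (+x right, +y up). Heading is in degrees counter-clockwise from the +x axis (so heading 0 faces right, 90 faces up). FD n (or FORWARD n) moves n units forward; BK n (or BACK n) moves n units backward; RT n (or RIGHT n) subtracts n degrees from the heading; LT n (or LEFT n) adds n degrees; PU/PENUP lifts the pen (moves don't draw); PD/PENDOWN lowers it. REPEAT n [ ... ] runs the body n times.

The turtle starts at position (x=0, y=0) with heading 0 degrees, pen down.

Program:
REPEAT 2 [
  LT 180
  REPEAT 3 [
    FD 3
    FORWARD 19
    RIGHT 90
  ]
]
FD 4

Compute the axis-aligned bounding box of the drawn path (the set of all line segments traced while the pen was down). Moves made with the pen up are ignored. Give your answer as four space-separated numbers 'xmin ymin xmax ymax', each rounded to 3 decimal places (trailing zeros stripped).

Executing turtle program step by step:
Start: pos=(0,0), heading=0, pen down
REPEAT 2 [
  -- iteration 1/2 --
  LT 180: heading 0 -> 180
  REPEAT 3 [
    -- iteration 1/3 --
    FD 3: (0,0) -> (-3,0) [heading=180, draw]
    FD 19: (-3,0) -> (-22,0) [heading=180, draw]
    RT 90: heading 180 -> 90
    -- iteration 2/3 --
    FD 3: (-22,0) -> (-22,3) [heading=90, draw]
    FD 19: (-22,3) -> (-22,22) [heading=90, draw]
    RT 90: heading 90 -> 0
    -- iteration 3/3 --
    FD 3: (-22,22) -> (-19,22) [heading=0, draw]
    FD 19: (-19,22) -> (0,22) [heading=0, draw]
    RT 90: heading 0 -> 270
  ]
  -- iteration 2/2 --
  LT 180: heading 270 -> 90
  REPEAT 3 [
    -- iteration 1/3 --
    FD 3: (0,22) -> (0,25) [heading=90, draw]
    FD 19: (0,25) -> (0,44) [heading=90, draw]
    RT 90: heading 90 -> 0
    -- iteration 2/3 --
    FD 3: (0,44) -> (3,44) [heading=0, draw]
    FD 19: (3,44) -> (22,44) [heading=0, draw]
    RT 90: heading 0 -> 270
    -- iteration 3/3 --
    FD 3: (22,44) -> (22,41) [heading=270, draw]
    FD 19: (22,41) -> (22,22) [heading=270, draw]
    RT 90: heading 270 -> 180
  ]
]
FD 4: (22,22) -> (18,22) [heading=180, draw]
Final: pos=(18,22), heading=180, 13 segment(s) drawn

Segment endpoints: x in {-22, -19, -3, 0, 0, 0, 3, 18, 22}, y in {0, 0, 0, 3, 22, 22, 25, 41, 44}
xmin=-22, ymin=0, xmax=22, ymax=44

Answer: -22 0 22 44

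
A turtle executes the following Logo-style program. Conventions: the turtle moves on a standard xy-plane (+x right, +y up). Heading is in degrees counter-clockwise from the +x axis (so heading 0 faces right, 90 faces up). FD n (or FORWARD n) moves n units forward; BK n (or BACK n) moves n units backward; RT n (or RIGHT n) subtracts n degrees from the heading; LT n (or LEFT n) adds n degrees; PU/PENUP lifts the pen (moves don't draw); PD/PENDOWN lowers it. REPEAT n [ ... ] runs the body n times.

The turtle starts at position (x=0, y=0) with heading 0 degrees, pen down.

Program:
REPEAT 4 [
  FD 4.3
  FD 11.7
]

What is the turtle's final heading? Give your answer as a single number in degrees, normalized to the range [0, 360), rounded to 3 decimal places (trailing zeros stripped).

Executing turtle program step by step:
Start: pos=(0,0), heading=0, pen down
REPEAT 4 [
  -- iteration 1/4 --
  FD 4.3: (0,0) -> (4.3,0) [heading=0, draw]
  FD 11.7: (4.3,0) -> (16,0) [heading=0, draw]
  -- iteration 2/4 --
  FD 4.3: (16,0) -> (20.3,0) [heading=0, draw]
  FD 11.7: (20.3,0) -> (32,0) [heading=0, draw]
  -- iteration 3/4 --
  FD 4.3: (32,0) -> (36.3,0) [heading=0, draw]
  FD 11.7: (36.3,0) -> (48,0) [heading=0, draw]
  -- iteration 4/4 --
  FD 4.3: (48,0) -> (52.3,0) [heading=0, draw]
  FD 11.7: (52.3,0) -> (64,0) [heading=0, draw]
]
Final: pos=(64,0), heading=0, 8 segment(s) drawn

Answer: 0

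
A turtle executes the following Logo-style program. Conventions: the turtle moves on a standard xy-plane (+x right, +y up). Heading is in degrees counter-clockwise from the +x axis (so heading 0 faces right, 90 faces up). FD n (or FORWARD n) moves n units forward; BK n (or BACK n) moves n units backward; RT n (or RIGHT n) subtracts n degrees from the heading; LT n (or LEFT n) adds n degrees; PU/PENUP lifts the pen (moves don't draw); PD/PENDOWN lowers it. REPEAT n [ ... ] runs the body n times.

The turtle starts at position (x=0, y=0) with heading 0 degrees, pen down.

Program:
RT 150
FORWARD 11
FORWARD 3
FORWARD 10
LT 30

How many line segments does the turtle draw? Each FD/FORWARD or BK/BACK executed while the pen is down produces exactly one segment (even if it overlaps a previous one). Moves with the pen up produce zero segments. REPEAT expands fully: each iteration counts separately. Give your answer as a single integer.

Executing turtle program step by step:
Start: pos=(0,0), heading=0, pen down
RT 150: heading 0 -> 210
FD 11: (0,0) -> (-9.526,-5.5) [heading=210, draw]
FD 3: (-9.526,-5.5) -> (-12.124,-7) [heading=210, draw]
FD 10: (-12.124,-7) -> (-20.785,-12) [heading=210, draw]
LT 30: heading 210 -> 240
Final: pos=(-20.785,-12), heading=240, 3 segment(s) drawn
Segments drawn: 3

Answer: 3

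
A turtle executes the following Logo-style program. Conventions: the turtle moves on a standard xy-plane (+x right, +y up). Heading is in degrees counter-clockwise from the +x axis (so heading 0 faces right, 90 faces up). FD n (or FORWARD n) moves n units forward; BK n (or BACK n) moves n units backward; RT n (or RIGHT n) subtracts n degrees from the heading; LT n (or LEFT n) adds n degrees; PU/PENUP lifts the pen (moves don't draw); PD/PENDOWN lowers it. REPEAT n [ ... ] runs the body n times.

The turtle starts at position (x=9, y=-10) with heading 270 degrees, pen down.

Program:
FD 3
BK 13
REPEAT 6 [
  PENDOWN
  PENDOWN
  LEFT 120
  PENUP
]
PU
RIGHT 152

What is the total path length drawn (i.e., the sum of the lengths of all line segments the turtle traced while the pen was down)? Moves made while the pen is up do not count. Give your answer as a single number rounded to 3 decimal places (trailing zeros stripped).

Answer: 16

Derivation:
Executing turtle program step by step:
Start: pos=(9,-10), heading=270, pen down
FD 3: (9,-10) -> (9,-13) [heading=270, draw]
BK 13: (9,-13) -> (9,0) [heading=270, draw]
REPEAT 6 [
  -- iteration 1/6 --
  PD: pen down
  PD: pen down
  LT 120: heading 270 -> 30
  PU: pen up
  -- iteration 2/6 --
  PD: pen down
  PD: pen down
  LT 120: heading 30 -> 150
  PU: pen up
  -- iteration 3/6 --
  PD: pen down
  PD: pen down
  LT 120: heading 150 -> 270
  PU: pen up
  -- iteration 4/6 --
  PD: pen down
  PD: pen down
  LT 120: heading 270 -> 30
  PU: pen up
  -- iteration 5/6 --
  PD: pen down
  PD: pen down
  LT 120: heading 30 -> 150
  PU: pen up
  -- iteration 6/6 --
  PD: pen down
  PD: pen down
  LT 120: heading 150 -> 270
  PU: pen up
]
PU: pen up
RT 152: heading 270 -> 118
Final: pos=(9,0), heading=118, 2 segment(s) drawn

Segment lengths:
  seg 1: (9,-10) -> (9,-13), length = 3
  seg 2: (9,-13) -> (9,0), length = 13
Total = 16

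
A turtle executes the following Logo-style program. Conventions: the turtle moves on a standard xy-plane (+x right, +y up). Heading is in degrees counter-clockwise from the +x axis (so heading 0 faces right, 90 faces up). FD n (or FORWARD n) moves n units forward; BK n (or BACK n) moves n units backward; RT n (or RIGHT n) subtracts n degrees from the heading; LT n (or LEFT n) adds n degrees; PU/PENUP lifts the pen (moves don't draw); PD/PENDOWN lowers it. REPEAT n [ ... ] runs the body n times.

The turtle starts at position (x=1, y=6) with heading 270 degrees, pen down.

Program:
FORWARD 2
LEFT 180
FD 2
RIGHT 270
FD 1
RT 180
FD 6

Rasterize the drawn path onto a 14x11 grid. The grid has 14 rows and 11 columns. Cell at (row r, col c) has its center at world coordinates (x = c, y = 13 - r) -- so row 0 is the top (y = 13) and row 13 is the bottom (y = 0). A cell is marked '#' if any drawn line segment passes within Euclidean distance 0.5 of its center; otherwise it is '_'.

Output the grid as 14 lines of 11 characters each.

Segment 0: (1,6) -> (1,4)
Segment 1: (1,4) -> (1,6)
Segment 2: (1,6) -> (0,6)
Segment 3: (0,6) -> (6,6)

Answer: ___________
___________
___________
___________
___________
___________
___________
#######____
_#_________
_#_________
___________
___________
___________
___________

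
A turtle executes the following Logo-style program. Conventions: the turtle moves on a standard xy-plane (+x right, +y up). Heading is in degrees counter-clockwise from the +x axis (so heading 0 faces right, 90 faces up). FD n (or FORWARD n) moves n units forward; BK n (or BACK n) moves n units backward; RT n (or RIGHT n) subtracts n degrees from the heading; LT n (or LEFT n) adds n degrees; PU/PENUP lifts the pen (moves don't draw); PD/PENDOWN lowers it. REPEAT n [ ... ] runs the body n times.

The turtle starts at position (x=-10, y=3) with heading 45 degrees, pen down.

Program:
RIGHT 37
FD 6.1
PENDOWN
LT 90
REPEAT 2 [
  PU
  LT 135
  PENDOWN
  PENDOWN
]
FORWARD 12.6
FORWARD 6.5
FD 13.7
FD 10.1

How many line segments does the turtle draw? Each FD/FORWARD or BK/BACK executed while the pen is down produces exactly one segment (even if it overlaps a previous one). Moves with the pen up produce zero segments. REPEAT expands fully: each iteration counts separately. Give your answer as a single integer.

Executing turtle program step by step:
Start: pos=(-10,3), heading=45, pen down
RT 37: heading 45 -> 8
FD 6.1: (-10,3) -> (-3.959,3.849) [heading=8, draw]
PD: pen down
LT 90: heading 8 -> 98
REPEAT 2 [
  -- iteration 1/2 --
  PU: pen up
  LT 135: heading 98 -> 233
  PD: pen down
  PD: pen down
  -- iteration 2/2 --
  PU: pen up
  LT 135: heading 233 -> 8
  PD: pen down
  PD: pen down
]
FD 12.6: (-3.959,3.849) -> (8.518,5.603) [heading=8, draw]
FD 6.5: (8.518,5.603) -> (14.955,6.507) [heading=8, draw]
FD 13.7: (14.955,6.507) -> (28.521,8.414) [heading=8, draw]
FD 10.1: (28.521,8.414) -> (38.523,9.819) [heading=8, draw]
Final: pos=(38.523,9.819), heading=8, 5 segment(s) drawn
Segments drawn: 5

Answer: 5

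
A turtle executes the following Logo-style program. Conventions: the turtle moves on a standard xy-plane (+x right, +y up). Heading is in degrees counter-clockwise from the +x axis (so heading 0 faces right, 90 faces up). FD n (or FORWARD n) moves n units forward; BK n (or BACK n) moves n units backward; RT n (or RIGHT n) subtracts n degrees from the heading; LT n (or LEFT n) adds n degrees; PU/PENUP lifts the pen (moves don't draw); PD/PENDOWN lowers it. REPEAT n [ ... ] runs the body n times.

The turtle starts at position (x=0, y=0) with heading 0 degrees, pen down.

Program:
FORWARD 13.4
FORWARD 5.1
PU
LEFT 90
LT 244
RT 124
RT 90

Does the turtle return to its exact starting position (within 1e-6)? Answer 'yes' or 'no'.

Answer: no

Derivation:
Executing turtle program step by step:
Start: pos=(0,0), heading=0, pen down
FD 13.4: (0,0) -> (13.4,0) [heading=0, draw]
FD 5.1: (13.4,0) -> (18.5,0) [heading=0, draw]
PU: pen up
LT 90: heading 0 -> 90
LT 244: heading 90 -> 334
RT 124: heading 334 -> 210
RT 90: heading 210 -> 120
Final: pos=(18.5,0), heading=120, 2 segment(s) drawn

Start position: (0, 0)
Final position: (18.5, 0)
Distance = 18.5; >= 1e-6 -> NOT closed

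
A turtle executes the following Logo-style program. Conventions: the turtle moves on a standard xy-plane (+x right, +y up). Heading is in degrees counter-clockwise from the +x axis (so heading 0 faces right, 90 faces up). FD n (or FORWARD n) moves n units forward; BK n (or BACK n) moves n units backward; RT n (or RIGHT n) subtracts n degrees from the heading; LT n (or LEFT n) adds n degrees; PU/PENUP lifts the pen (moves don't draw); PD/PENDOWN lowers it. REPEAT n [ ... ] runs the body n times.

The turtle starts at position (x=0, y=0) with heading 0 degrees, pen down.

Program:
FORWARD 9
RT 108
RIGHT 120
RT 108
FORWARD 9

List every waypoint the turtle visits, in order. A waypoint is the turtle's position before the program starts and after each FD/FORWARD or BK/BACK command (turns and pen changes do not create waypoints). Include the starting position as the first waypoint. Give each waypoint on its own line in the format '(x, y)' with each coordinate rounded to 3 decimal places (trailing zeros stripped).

Executing turtle program step by step:
Start: pos=(0,0), heading=0, pen down
FD 9: (0,0) -> (9,0) [heading=0, draw]
RT 108: heading 0 -> 252
RT 120: heading 252 -> 132
RT 108: heading 132 -> 24
FD 9: (9,0) -> (17.222,3.661) [heading=24, draw]
Final: pos=(17.222,3.661), heading=24, 2 segment(s) drawn
Waypoints (3 total):
(0, 0)
(9, 0)
(17.222, 3.661)

Answer: (0, 0)
(9, 0)
(17.222, 3.661)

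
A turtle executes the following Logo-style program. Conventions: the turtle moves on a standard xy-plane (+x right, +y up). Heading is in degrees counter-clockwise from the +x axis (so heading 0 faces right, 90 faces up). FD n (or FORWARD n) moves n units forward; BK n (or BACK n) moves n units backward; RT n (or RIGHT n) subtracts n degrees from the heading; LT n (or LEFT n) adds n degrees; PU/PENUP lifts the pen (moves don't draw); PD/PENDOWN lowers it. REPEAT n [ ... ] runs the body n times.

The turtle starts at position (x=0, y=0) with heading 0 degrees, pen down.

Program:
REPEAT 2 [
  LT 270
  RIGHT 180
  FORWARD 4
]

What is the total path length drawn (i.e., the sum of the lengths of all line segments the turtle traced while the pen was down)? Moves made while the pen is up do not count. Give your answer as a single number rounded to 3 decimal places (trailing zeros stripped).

Answer: 8

Derivation:
Executing turtle program step by step:
Start: pos=(0,0), heading=0, pen down
REPEAT 2 [
  -- iteration 1/2 --
  LT 270: heading 0 -> 270
  RT 180: heading 270 -> 90
  FD 4: (0,0) -> (0,4) [heading=90, draw]
  -- iteration 2/2 --
  LT 270: heading 90 -> 0
  RT 180: heading 0 -> 180
  FD 4: (0,4) -> (-4,4) [heading=180, draw]
]
Final: pos=(-4,4), heading=180, 2 segment(s) drawn

Segment lengths:
  seg 1: (0,0) -> (0,4), length = 4
  seg 2: (0,4) -> (-4,4), length = 4
Total = 8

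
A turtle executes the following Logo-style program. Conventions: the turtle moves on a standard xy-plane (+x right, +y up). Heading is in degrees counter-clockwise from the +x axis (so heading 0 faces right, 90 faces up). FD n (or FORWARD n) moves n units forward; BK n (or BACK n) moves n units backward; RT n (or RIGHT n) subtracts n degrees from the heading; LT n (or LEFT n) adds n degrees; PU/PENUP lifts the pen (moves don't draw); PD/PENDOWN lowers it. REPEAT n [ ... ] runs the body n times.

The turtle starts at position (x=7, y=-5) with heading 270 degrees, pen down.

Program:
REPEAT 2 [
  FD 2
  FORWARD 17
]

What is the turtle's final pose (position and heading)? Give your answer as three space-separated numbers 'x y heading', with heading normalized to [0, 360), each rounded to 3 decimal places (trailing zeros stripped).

Executing turtle program step by step:
Start: pos=(7,-5), heading=270, pen down
REPEAT 2 [
  -- iteration 1/2 --
  FD 2: (7,-5) -> (7,-7) [heading=270, draw]
  FD 17: (7,-7) -> (7,-24) [heading=270, draw]
  -- iteration 2/2 --
  FD 2: (7,-24) -> (7,-26) [heading=270, draw]
  FD 17: (7,-26) -> (7,-43) [heading=270, draw]
]
Final: pos=(7,-43), heading=270, 4 segment(s) drawn

Answer: 7 -43 270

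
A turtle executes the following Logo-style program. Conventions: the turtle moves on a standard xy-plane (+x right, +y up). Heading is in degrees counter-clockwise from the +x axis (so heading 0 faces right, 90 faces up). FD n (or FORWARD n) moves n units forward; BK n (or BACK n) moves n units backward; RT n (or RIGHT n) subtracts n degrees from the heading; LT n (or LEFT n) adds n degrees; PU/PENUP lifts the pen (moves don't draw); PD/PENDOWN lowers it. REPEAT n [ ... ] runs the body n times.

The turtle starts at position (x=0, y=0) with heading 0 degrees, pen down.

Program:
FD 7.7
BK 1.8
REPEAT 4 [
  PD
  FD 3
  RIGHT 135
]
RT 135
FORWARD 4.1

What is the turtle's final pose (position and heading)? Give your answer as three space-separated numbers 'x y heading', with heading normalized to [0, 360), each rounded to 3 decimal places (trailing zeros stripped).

Answer: 11.799 1.656 45

Derivation:
Executing turtle program step by step:
Start: pos=(0,0), heading=0, pen down
FD 7.7: (0,0) -> (7.7,0) [heading=0, draw]
BK 1.8: (7.7,0) -> (5.9,0) [heading=0, draw]
REPEAT 4 [
  -- iteration 1/4 --
  PD: pen down
  FD 3: (5.9,0) -> (8.9,0) [heading=0, draw]
  RT 135: heading 0 -> 225
  -- iteration 2/4 --
  PD: pen down
  FD 3: (8.9,0) -> (6.779,-2.121) [heading=225, draw]
  RT 135: heading 225 -> 90
  -- iteration 3/4 --
  PD: pen down
  FD 3: (6.779,-2.121) -> (6.779,0.879) [heading=90, draw]
  RT 135: heading 90 -> 315
  -- iteration 4/4 --
  PD: pen down
  FD 3: (6.779,0.879) -> (8.9,-1.243) [heading=315, draw]
  RT 135: heading 315 -> 180
]
RT 135: heading 180 -> 45
FD 4.1: (8.9,-1.243) -> (11.799,1.656) [heading=45, draw]
Final: pos=(11.799,1.656), heading=45, 7 segment(s) drawn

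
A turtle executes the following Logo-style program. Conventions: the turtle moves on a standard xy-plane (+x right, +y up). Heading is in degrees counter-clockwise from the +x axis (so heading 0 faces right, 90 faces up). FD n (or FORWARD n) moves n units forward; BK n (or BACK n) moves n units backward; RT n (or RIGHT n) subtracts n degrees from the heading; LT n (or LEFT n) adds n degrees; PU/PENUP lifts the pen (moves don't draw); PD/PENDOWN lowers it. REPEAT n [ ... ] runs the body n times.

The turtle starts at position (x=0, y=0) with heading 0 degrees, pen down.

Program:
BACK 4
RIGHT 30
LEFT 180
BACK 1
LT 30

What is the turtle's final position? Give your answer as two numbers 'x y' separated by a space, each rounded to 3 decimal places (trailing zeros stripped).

Answer: -3.134 -0.5

Derivation:
Executing turtle program step by step:
Start: pos=(0,0), heading=0, pen down
BK 4: (0,0) -> (-4,0) [heading=0, draw]
RT 30: heading 0 -> 330
LT 180: heading 330 -> 150
BK 1: (-4,0) -> (-3.134,-0.5) [heading=150, draw]
LT 30: heading 150 -> 180
Final: pos=(-3.134,-0.5), heading=180, 2 segment(s) drawn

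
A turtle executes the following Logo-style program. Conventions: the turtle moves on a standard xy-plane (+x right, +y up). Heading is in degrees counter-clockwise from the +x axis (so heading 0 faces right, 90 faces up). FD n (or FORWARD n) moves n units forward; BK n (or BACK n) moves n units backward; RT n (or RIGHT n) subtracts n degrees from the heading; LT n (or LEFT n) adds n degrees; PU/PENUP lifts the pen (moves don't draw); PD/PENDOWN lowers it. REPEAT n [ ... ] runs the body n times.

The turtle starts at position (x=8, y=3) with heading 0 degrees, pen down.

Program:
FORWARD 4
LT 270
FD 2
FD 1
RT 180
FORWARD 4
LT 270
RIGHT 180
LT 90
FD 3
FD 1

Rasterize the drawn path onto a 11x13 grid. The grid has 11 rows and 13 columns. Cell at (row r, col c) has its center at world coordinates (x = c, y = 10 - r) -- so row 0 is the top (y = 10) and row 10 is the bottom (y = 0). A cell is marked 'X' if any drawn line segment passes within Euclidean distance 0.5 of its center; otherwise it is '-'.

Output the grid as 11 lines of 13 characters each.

Segment 0: (8,3) -> (12,3)
Segment 1: (12,3) -> (12,1)
Segment 2: (12,1) -> (12,0)
Segment 3: (12,0) -> (12,4)
Segment 4: (12,4) -> (12,1)
Segment 5: (12,1) -> (12,0)

Answer: -------------
-------------
-------------
-------------
-------------
-------------
------------X
--------XXXXX
------------X
------------X
------------X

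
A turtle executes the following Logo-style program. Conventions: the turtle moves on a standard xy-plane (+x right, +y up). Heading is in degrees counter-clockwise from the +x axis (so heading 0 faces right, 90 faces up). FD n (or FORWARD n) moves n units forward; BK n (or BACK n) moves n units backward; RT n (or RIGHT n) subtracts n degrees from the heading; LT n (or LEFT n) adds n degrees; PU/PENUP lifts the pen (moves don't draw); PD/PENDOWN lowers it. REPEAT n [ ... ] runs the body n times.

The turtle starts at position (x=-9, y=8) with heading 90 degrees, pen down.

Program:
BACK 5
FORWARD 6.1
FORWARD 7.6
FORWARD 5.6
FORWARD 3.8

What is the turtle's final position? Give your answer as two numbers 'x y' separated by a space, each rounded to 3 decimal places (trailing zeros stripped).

Answer: -9 26.1

Derivation:
Executing turtle program step by step:
Start: pos=(-9,8), heading=90, pen down
BK 5: (-9,8) -> (-9,3) [heading=90, draw]
FD 6.1: (-9,3) -> (-9,9.1) [heading=90, draw]
FD 7.6: (-9,9.1) -> (-9,16.7) [heading=90, draw]
FD 5.6: (-9,16.7) -> (-9,22.3) [heading=90, draw]
FD 3.8: (-9,22.3) -> (-9,26.1) [heading=90, draw]
Final: pos=(-9,26.1), heading=90, 5 segment(s) drawn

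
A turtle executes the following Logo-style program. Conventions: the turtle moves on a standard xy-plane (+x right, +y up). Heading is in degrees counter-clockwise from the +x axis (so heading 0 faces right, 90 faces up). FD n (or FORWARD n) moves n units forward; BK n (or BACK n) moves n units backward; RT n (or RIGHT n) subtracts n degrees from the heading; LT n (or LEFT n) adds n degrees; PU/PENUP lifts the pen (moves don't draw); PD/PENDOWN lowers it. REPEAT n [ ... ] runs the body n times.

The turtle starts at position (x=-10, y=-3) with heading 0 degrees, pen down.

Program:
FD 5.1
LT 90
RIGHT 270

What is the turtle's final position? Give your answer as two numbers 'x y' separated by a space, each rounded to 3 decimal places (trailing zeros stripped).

Answer: -4.9 -3

Derivation:
Executing turtle program step by step:
Start: pos=(-10,-3), heading=0, pen down
FD 5.1: (-10,-3) -> (-4.9,-3) [heading=0, draw]
LT 90: heading 0 -> 90
RT 270: heading 90 -> 180
Final: pos=(-4.9,-3), heading=180, 1 segment(s) drawn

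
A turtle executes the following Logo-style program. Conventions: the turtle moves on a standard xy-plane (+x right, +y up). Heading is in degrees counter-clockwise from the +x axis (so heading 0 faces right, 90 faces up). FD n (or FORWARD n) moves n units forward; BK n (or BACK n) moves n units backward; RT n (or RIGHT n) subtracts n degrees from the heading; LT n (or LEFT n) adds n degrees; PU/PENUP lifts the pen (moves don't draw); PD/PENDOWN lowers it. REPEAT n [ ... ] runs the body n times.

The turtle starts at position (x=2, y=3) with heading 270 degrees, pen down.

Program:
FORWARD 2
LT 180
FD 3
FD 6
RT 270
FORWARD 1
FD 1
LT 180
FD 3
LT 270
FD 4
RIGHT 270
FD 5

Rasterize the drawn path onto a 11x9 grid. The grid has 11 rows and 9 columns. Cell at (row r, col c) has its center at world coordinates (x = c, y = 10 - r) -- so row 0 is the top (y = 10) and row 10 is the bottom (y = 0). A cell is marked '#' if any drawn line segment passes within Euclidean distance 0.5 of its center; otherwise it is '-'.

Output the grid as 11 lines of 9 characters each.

Answer: ####-----
--##-----
--##-----
--##-----
--#######
--#------
--#------
--#------
--#------
--#------
---------

Derivation:
Segment 0: (2,3) -> (2,1)
Segment 1: (2,1) -> (2,4)
Segment 2: (2,4) -> (2,10)
Segment 3: (2,10) -> (1,10)
Segment 4: (1,10) -> (0,10)
Segment 5: (0,10) -> (3,10)
Segment 6: (3,10) -> (3,6)
Segment 7: (3,6) -> (8,6)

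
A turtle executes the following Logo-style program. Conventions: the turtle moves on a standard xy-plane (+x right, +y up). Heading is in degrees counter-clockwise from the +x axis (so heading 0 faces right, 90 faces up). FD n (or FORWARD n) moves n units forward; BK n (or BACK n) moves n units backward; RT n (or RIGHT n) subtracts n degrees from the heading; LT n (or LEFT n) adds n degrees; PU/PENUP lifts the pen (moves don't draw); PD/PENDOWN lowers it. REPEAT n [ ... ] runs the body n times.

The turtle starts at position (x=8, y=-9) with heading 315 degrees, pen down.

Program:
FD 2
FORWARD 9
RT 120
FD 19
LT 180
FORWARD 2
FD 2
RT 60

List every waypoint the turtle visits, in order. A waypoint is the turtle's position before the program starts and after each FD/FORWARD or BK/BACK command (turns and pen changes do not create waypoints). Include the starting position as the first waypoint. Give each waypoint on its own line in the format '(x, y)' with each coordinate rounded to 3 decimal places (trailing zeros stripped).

Executing turtle program step by step:
Start: pos=(8,-9), heading=315, pen down
FD 2: (8,-9) -> (9.414,-10.414) [heading=315, draw]
FD 9: (9.414,-10.414) -> (15.778,-16.778) [heading=315, draw]
RT 120: heading 315 -> 195
FD 19: (15.778,-16.778) -> (-2.574,-21.696) [heading=195, draw]
LT 180: heading 195 -> 15
FD 2: (-2.574,-21.696) -> (-0.643,-21.178) [heading=15, draw]
FD 2: (-0.643,-21.178) -> (1.289,-20.66) [heading=15, draw]
RT 60: heading 15 -> 315
Final: pos=(1.289,-20.66), heading=315, 5 segment(s) drawn
Waypoints (6 total):
(8, -9)
(9.414, -10.414)
(15.778, -16.778)
(-2.574, -21.696)
(-0.643, -21.178)
(1.289, -20.66)

Answer: (8, -9)
(9.414, -10.414)
(15.778, -16.778)
(-2.574, -21.696)
(-0.643, -21.178)
(1.289, -20.66)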